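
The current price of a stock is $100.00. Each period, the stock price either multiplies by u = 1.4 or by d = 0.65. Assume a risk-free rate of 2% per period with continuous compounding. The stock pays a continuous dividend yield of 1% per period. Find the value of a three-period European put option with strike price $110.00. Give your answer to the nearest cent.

Per-period risk-free factor R = e^0.02 = 1.0202; dividend-adjusted growth = e^(0.02−0.01) = 1.0101.
Risk-neutral probability p = (1.0101 − 0.65)/(1.4 − 0.65) = 0.3601/0.7500 = 0.4801
Terminal stock prices: S_uuu = 274.4, S_uud = 127.4, S_udd = 59.15, S_ddd = 27.46
Terminal payoffs (K − S): max(-164.4, 0) = 0, max(-17.4, 0) = 0, max(50.85, 0) = 50.85, max(82.54, 0) = 82.54
Node uu (S = 196): V_uu = e^(−0.02)·[0.4801·0.0000 + 0.5199·0.0000] = 0.0000
Node ud (S = 91): V_ud = e^(−0.02)·[0.4801·0.0000 + 0.5199·50.8500] = 25.9151
Node dd (S = 42.25): V_dd = e^(−0.02)·[0.4801·50.8500 + 0.5199·82.5375] = 65.9922
Node u (S = 140): V_u = e^(−0.02)·[0.4801·0.0000 + 0.5199·25.9151] = 13.2073
Node d (S = 65): V_d = e^(−0.02)·[0.4801·25.9151 + 0.5199·65.9922] = 45.8268
Node 0 (S = 100): V_0 = e^(−0.02)·[0.4801·13.2073 + 0.5199·45.8268] = 29.5699

$29.57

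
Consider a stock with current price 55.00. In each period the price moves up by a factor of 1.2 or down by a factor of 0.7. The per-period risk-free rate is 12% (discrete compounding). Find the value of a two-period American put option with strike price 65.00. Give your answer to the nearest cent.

Risk-neutral probability p = (1 + 0.12 − 0.7)/(1.2 − 0.7) = 0.4200/0.5000 = 0.8400
Terminal stock prices: S_uu = 79.2, S_ud = 46.2, S_dd = 26.95
Terminal payoffs (K − S): max(-14.2, 0) = 0, max(18.8, 0) = 18.8, max(38.05, 0) = 38.05
Node u (S = 66): continuation = 1/1.12·[0.8400·0.0000 + 0.1600·18.8000] = 2.6857; exercise value = 0.0000 ≤ continuation, so V_u = 2.6857
Node d (S = 38.5): continuation = 1/1.12·[0.8400·18.8000 + 0.1600·38.0500] = 19.5357; exercise value = 26.5000 > continuation, so V_d = 26.5000 (exercise)
Node 0 (S = 55): continuation = 1/1.12·[0.8400·2.6857 + 0.1600·26.5000] = 5.8000; exercise value = 10.0000 > continuation, so V_0 = 10.0000 (exercise)

10.00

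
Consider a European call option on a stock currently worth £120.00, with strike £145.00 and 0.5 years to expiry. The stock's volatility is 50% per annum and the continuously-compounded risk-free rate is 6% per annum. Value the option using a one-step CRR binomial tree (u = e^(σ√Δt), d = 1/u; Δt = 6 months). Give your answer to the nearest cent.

£11.43

CRR parameters: u = e^(σ√Δt) = e^(0.5·√0.5) = 1.4241, d = 1/u = 0.7022
Per-period rate: rΔt = 0.06·0.5 = 0.03, so R = e^0.03 = 1.0305
Risk-neutral probability p = (e^0.03 − 0.7022)/(1.4241 − 0.7022) = 0.3283/0.7219 = 0.4547
Terminal stock prices: S_u = 170.9, S_d = 84.26
Terminal payoffs (S − K): max(25.89, 0) = 25.89, max(-60.74, 0) = 0
Node 0 (S = 120): V_0 = e^(−0.03)·[0.4547·25.8943 + 0.5453·0.0000] = 11.4263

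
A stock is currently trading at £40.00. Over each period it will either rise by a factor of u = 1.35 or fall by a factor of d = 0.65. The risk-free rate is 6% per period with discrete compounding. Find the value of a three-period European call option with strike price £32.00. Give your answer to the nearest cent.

Risk-neutral probability p = (1 + 0.06 − 0.65)/(1.35 − 0.65) = 0.4100/0.7000 = 0.5857
Terminal stock prices: S_uuu = 98.42, S_uud = 47.39, S_udd = 22.82, S_ddd = 10.98
Terminal payoffs (S − K): max(66.42, 0) = 66.42, max(15.39, 0) = 15.39, max(-9.185, 0) = 0, max(-21.02, 0) = 0
Node uu (S = 72.9): V_uu = 1/1.06·[0.5857·66.4150 + 0.4143·15.3850] = 42.7113
Node ud (S = 35.1): V_ud = 1/1.06·[0.5857·15.3850 + 0.4143·0.0000] = 8.5011
Node dd (S = 16.9): V_dd = 1/1.06·[0.5857·0.0000 + 0.4143·0.0000] = 0.0000
Node u (S = 54): V_u = 1/1.06·[0.5857·42.7113 + 0.4143·8.5011] = 26.9231
Node d (S = 26): V_d = 1/1.06·[0.5857·8.5011 + 0.4143·0.0000] = 4.6974
Node 0 (S = 40): V_0 = 1/1.06·[0.5857·26.9231 + 0.4143·4.6974] = 16.7126

£16.71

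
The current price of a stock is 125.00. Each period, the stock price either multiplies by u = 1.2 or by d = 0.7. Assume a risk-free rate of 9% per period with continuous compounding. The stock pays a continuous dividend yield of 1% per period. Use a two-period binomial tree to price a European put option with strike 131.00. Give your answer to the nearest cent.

10.95

Per-period risk-free factor R = e^0.09 = 1.0942; dividend-adjusted growth = e^(0.09−0.01) = 1.0833.
Risk-neutral probability p = (1.0833 − 0.7)/(1.2 − 0.7) = 0.3833/0.5000 = 0.7666
Terminal stock prices: S_uu = 180, S_ud = 105, S_dd = 61.25
Terminal payoffs (K − S): max(-49, 0) = 0, max(26, 0) = 26, max(69.75, 0) = 69.75
Node u (S = 150): V_u = e^(−0.09)·[0.7666·0.0000 + 0.2334·26.0000] = 5.5467
Node d (S = 87.5): V_d = e^(−0.09)·[0.7666·26.0000 + 0.2334·69.7500] = 33.0956
Node 0 (S = 125): V_0 = e^(−0.09)·[0.7666·5.5467 + 0.2334·33.0956] = 10.9465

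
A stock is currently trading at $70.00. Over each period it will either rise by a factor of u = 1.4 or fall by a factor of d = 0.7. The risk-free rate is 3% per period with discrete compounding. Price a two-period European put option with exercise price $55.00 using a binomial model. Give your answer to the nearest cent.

Risk-neutral probability p = (1 + 0.03 − 0.7)/(1.4 − 0.7) = 0.3300/0.7000 = 0.4714
Terminal stock prices: S_uu = 137.2, S_ud = 68.6, S_dd = 34.3
Terminal payoffs (K − S): max(-82.2, 0) = 0, max(-13.6, 0) = 0, max(20.7, 0) = 20.7
Node u (S = 98): V_u = 1/1.03·[0.4714·0.0000 + 0.5286·0.0000] = 0.0000
Node d (S = 49): V_d = 1/1.03·[0.4714·0.0000 + 0.5286·20.7000] = 10.6227
Node 0 (S = 70): V_0 = 1/1.03·[0.4714·0.0000 + 0.5286·10.6227] = 5.4513

$5.45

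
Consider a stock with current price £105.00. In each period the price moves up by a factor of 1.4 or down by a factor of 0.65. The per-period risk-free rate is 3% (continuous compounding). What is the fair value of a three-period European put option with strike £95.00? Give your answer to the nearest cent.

£18.34

Risk-neutral probability p = (e^0.03 − 0.65)/(1.4 − 0.65) = 0.3805/0.7500 = 0.5073
Terminal stock prices: S_uuu = 288.1, S_uud = 133.8, S_udd = 62.11, S_ddd = 28.84
Terminal payoffs (K − S): max(-193.1, 0) = 0, max(-38.77, 0) = 0, max(32.89, 0) = 32.89, max(66.16, 0) = 66.16
Node uu (S = 205.8): V_uu = e^(−0.03)·[0.5073·0.0000 + 0.4927·0.0000] = 0.0000
Node ud (S = 95.55): V_ud = e^(−0.03)·[0.5073·0.0000 + 0.4927·32.8925] = 15.7280
Node dd (S = 44.36): V_dd = e^(−0.03)·[0.5073·32.8925 + 0.4927·66.1644] = 47.8298
Node u (S = 147): V_u = e^(−0.03)·[0.5073·0.0000 + 0.4927·15.7280] = 7.5206
Node d (S = 68.25): V_d = e^(−0.03)·[0.5073·15.7280 + 0.4927·47.8298] = 30.6132
Node 0 (S = 105): V_0 = e^(−0.03)·[0.5073·7.5206 + 0.4927·30.6132] = 18.3404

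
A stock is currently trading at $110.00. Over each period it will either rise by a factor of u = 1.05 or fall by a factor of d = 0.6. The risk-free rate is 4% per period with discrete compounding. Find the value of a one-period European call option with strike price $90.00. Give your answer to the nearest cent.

$23.97

Risk-neutral probability p = (1 + 0.04 − 0.6)/(1.05 − 0.6) = 0.4400/0.4500 = 0.9778
Terminal stock prices: S_u = 115.5, S_d = 66
Terminal payoffs (S − K): max(25.5, 0) = 25.5, max(-24, 0) = 0
Node 0 (S = 110): V_0 = 1/1.04·[0.9778·25.5000 + 0.0222·0.0000] = 23.9744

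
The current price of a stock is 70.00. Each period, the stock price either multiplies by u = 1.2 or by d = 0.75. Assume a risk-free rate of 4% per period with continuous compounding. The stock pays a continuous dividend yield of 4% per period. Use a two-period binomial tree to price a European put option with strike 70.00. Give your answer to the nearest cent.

Per-period risk-free factor R = e^0.04 = 1.0408; dividend-adjusted growth = e^(0.04−0.04) = 1.0000.
Risk-neutral probability p = (1.0000 − 0.75)/(1.2 − 0.75) = 0.2500/0.4500 = 0.5556
Terminal stock prices: S_uu = 100.8, S_ud = 63, S_dd = 39.38
Terminal payoffs (K − S): max(-30.8, 0) = 0, max(7, 0) = 7, max(30.62, 0) = 30.62
Node u (S = 84): V_u = e^(−0.04)·[0.5556·0.0000 + 0.4444·7.0000] = 2.9891
Node d (S = 52.5): V_d = e^(−0.04)·[0.5556·7.0000 + 0.4444·30.6250] = 16.8138
Node 0 (S = 70): V_0 = e^(−0.04)·[0.5556·2.9891 + 0.4444·16.8138] = 8.7753

8.78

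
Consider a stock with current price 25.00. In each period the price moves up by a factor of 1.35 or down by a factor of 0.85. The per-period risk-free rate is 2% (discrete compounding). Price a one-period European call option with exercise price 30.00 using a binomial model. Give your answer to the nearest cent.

Risk-neutral probability p = (1 + 0.02 − 0.85)/(1.35 − 0.85) = 0.1700/0.5000 = 0.3400
Terminal stock prices: S_u = 33.75, S_d = 21.25
Terminal payoffs (S − K): max(3.75, 0) = 3.75, max(-8.75, 0) = 0
Node 0 (S = 25): V_0 = 1/1.02·[0.3400·3.7500 + 0.6600·0.0000] = 1.2500

1.25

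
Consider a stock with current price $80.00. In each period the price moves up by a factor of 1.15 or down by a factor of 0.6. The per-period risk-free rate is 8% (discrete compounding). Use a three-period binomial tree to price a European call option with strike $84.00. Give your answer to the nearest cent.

$19.88

Risk-neutral probability p = (1 + 0.08 − 0.6)/(1.15 − 0.6) = 0.4800/0.5500 = 0.8727
Terminal stock prices: S_uuu = 121.7, S_uud = 63.48, S_udd = 33.12, S_ddd = 17.28
Terminal payoffs (S − K): max(37.67, 0) = 37.67, max(-20.52, 0) = 0, max(-50.88, 0) = 0, max(-66.72, 0) = 0
Node uu (S = 105.8): V_uu = 1/1.08·[0.8727·37.6700 + 0.1273·0.0000] = 30.4404
Node ud (S = 55.2): V_ud = 1/1.08·[0.8727·0.0000 + 0.1273·0.0000] = 0.0000
Node dd (S = 28.8): V_dd = 1/1.08·[0.8727·0.0000 + 0.1273·0.0000] = 0.0000
Node u (S = 92): V_u = 1/1.08·[0.8727·30.4404 + 0.1273·0.0000] = 24.5983
Node d (S = 48): V_d = 1/1.08·[0.8727·0.0000 + 0.1273·0.0000] = 0.0000
Node 0 (S = 80): V_0 = 1/1.08·[0.8727·24.5983 + 0.1273·0.0000] = 19.8774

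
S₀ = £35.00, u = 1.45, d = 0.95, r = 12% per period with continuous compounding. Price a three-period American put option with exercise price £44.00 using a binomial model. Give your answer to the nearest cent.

£9.00

Risk-neutral probability p = (e^0.12 − 0.95)/(1.45 − 0.95) = 0.1775/0.5000 = 0.3550
Terminal stock prices: S_uuu = 106.7, S_uud = 69.91, S_udd = 45.8, S_ddd = 30.01
Terminal payoffs (K − S): max(-62.7, 0) = 0, max(-25.91, 0) = 0, max(-1.802, 0) = 0, max(13.99, 0) = 13.99
Node uu (S = 73.59): continuation = e^(−0.12)·[0.3550·0.0000 + 0.6450·0.0000] = 0.0000; exercise value = 0.0000 ≤ continuation, so V_uu = 0.0000
Node ud (S = 48.21): continuation = e^(−0.12)·[0.3550·0.0000 + 0.6450·0.0000] = 0.0000; exercise value = 0.0000 ≤ continuation, so V_ud = 0.0000
Node dd (S = 31.59): continuation = e^(−0.12)·[0.3550·0.0000 + 0.6450·13.9919] = 8.0043; exercise value = 12.4125 > continuation, so V_dd = 12.4125 (exercise)
Node u (S = 50.75): continuation = e^(−0.12)·[0.3550·0.0000 + 0.6450·0.0000] = 0.0000; exercise value = 0.0000 ≤ continuation, so V_u = 0.0000
Node d (S = 33.25): continuation = e^(−0.12)·[0.3550·0.0000 + 0.6450·12.4125] = 7.1008; exercise value = 10.7500 > continuation, so V_d = 10.7500 (exercise)
Node 0 (S = 35): continuation = e^(−0.12)·[0.3550·0.0000 + 0.6450·10.7500] = 6.1497; exercise value = 9.0000 > continuation, so V_0 = 9.0000 (exercise)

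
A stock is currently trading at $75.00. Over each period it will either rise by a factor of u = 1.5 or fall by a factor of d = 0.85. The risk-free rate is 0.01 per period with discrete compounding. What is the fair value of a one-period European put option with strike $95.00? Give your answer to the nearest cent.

Risk-neutral probability p = (1 + 0.01 − 0.85)/(1.5 − 0.85) = 0.1600/0.6500 = 0.2462
Terminal stock prices: S_u = 112.5, S_d = 63.75
Terminal payoffs (K − S): max(-17.5, 0) = 0, max(31.25, 0) = 31.25
Node 0 (S = 75): V_0 = 1/1.01·[0.2462·0.0000 + 0.7538·31.2500] = 23.3244

$23.32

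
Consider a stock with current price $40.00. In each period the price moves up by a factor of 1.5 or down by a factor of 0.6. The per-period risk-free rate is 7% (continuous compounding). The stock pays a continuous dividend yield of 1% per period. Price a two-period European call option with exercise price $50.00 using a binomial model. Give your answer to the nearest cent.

Per-period risk-free factor R = e^0.07 = 1.0725; dividend-adjusted growth = e^(0.07−0.01) = 1.0618.
Risk-neutral probability p = (1.0618 − 0.6)/(1.5 − 0.6) = 0.4618/0.9000 = 0.5132
Terminal stock prices: S_uu = 90, S_ud = 36, S_dd = 14.4
Terminal payoffs (S − K): max(40, 0) = 40, max(-14, 0) = 0, max(-35.6, 0) = 0
Node u (S = 60): V_u = e^(−0.07)·[0.5132·40.0000 + 0.4868·0.0000] = 19.1384
Node d (S = 24): V_d = e^(−0.07)·[0.5132·0.0000 + 0.4868·0.0000] = 0.0000
Node 0 (S = 40): V_0 = e^(−0.07)·[0.5132·19.1384 + 0.4868·0.0000] = 9.1569

$9.16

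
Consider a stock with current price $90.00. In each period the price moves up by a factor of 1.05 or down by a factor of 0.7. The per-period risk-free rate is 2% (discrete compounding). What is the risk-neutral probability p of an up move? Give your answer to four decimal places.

p = 0.9143

Risk-neutral probability p = (1 + 0.02 − 0.7)/(1.05 − 0.7) = 0.3200/0.3500 = 0.9143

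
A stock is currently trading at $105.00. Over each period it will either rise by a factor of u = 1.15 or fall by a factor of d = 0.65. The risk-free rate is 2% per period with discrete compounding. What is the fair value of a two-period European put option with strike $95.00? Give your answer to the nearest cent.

Risk-neutral probability p = (1 + 0.02 − 0.65)/(1.15 − 0.65) = 0.3700/0.5000 = 0.7400
Terminal stock prices: S_uu = 138.9, S_ud = 78.49, S_dd = 44.36
Terminal payoffs (K − S): max(-43.86, 0) = 0, max(16.51, 0) = 16.51, max(50.64, 0) = 50.64
Node u (S = 120.7): V_u = 1/1.02·[0.7400·0.0000 + 0.2600·16.5125] = 4.2091
Node d (S = 68.25): V_d = 1/1.02·[0.7400·16.5125 + 0.2600·50.6375] = 24.8873
Node 0 (S = 105): V_0 = 1/1.02·[0.7400·4.2091 + 0.2600·24.8873] = 9.3974

$9.40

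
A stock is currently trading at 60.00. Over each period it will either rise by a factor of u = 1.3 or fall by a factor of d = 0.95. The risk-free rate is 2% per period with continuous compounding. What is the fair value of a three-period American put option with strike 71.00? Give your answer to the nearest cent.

Risk-neutral probability p = (e^0.02 − 0.95)/(1.3 − 0.95) = 0.0702/0.3500 = 0.2006
Terminal stock prices: S_uuu = 131.8, S_uud = 96.33, S_udd = 70.39, S_ddd = 51.44
Terminal payoffs (K − S): max(-60.82, 0) = 0, max(-25.33, 0) = 0, max(0.605, 0) = 0.605, max(19.56, 0) = 19.56
Node uu (S = 101.4): continuation = e^(−0.02)·[0.2006·0.0000 + 0.7994·0.0000] = 0.0000; exercise value = 0.0000 ≤ continuation, so V_uu = 0.0000
Node ud (S = 74.1): continuation = e^(−0.02)·[0.2006·0.0000 + 0.7994·0.6050] = 0.4741; exercise value = 0.0000 ≤ continuation, so V_ud = 0.4741
Node dd (S = 54.15): continuation = e^(−0.02)·[0.2006·0.6050 + 0.7994·19.5575] = 15.4441; exercise value = 16.8500 > continuation, so V_dd = 16.8500 (exercise)
Node u (S = 78): continuation = e^(−0.02)·[0.2006·0.0000 + 0.7994·0.4741] = 0.3715; exercise value = 0.0000 ≤ continuation, so V_u = 0.3715
Node d (S = 57): continuation = e^(−0.02)·[0.2006·0.4741 + 0.7994·16.8500] = 13.2968; exercise value = 14.0000 > continuation, so V_d = 14.0000 (exercise)
Node 0 (S = 60): continuation = e^(−0.02)·[0.2006·0.3715 + 0.7994·14.0000] = 11.0434; exercise value = 11.0000 ≤ continuation, so V_0 = 11.0434

11.04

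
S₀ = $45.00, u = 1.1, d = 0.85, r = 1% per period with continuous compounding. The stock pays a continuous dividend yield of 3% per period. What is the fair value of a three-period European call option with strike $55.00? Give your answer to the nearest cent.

$0.67

Per-period risk-free factor R = e^0.01 = 1.0101; dividend-adjusted growth = e^(0.01−0.03) = 0.9802.
Risk-neutral probability p = (0.9802 − 0.85)/(1.1 − 0.85) = 0.1302/0.2500 = 0.5208
Terminal stock prices: S_uuu = 59.9, S_uud = 46.28, S_udd = 35.76, S_ddd = 27.64
Terminal payoffs (S − K): max(4.895, 0) = 4.895, max(-8.717, 0) = 0, max(-19.24, 0) = 0, max(-27.36, 0) = 0
Node uu (S = 54.45): V_uu = e^(−0.01)·[0.5208·4.8950 + 0.4792·0.0000] = 2.5239
Node ud (S = 42.08): V_ud = e^(−0.01)·[0.5208·0.0000 + 0.4792·0.0000] = 0.0000
Node dd (S = 32.51): V_dd = e^(−0.01)·[0.5208·0.0000 + 0.4792·0.0000] = 0.0000
Node u (S = 49.5): V_u = e^(−0.01)·[0.5208·2.5239 + 0.4792·0.0000] = 1.3014
Node d (S = 38.25): V_d = e^(−0.01)·[0.5208·0.0000 + 0.4792·0.0000] = 0.0000
Node 0 (S = 45): V_0 = e^(−0.01)·[0.5208·1.3014 + 0.4792·0.0000] = 0.6710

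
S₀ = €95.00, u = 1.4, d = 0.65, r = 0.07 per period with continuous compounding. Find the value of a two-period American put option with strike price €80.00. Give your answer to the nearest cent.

€7.43

Risk-neutral probability p = (e^0.07 − 0.65)/(1.4 − 0.65) = 0.4225/0.7500 = 0.5633
Terminal stock prices: S_uu = 186.2, S_ud = 86.45, S_dd = 40.14
Terminal payoffs (K − S): max(-106.2, 0) = 0, max(-6.45, 0) = 0, max(39.86, 0) = 39.86
Node u (S = 133): continuation = e^(−0.07)·[0.5633·0.0000 + 0.4367·0.0000] = 0.0000; exercise value = 0.0000 ≤ continuation, so V_u = 0.0000
Node d (S = 61.75): continuation = e^(−0.07)·[0.5633·0.0000 + 0.4367·39.8625] = 16.2294; exercise value = 18.2500 > continuation, so V_d = 18.2500 (exercise)
Node 0 (S = 95): continuation = e^(−0.07)·[0.5633·0.0000 + 0.4367·18.2500] = 7.4302; exercise value = 0.0000 ≤ continuation, so V_0 = 7.4302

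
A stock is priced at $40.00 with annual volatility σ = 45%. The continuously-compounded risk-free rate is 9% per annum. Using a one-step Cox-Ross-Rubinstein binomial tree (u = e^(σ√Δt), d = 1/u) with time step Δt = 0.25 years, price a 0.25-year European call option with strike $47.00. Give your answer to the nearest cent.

$1.49

CRR parameters: u = e^(σ√Δt) = e^(0.45·√0.25) = 1.2523, d = 1/u = 0.7985
Per-period rate: rΔt = 0.09·0.25 = 0.0225, so R = e^0.0225 = 1.0228
Risk-neutral probability p = (e^0.0225 − 0.7985)/(1.2523 − 0.7985) = 0.2242/0.4538 = 0.4941
Terminal stock prices: S_u = 50.09, S_d = 31.94
Terminal payoffs (S − K): max(3.093, 0) = 3.093, max(-15.06, 0) = 0
Node 0 (S = 40): V_0 = e^(−0.0225)·[0.4941·3.0929 + 0.5059·0.0000] = 1.4943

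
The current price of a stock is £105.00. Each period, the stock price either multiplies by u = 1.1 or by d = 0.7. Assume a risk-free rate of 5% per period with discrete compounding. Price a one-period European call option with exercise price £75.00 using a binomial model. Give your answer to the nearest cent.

£33.75

Risk-neutral probability p = (1 + 0.05 − 0.7)/(1.1 − 0.7) = 0.3500/0.4000 = 0.8750
Terminal stock prices: S_u = 115.5, S_d = 73.5
Terminal payoffs (S − K): max(40.5, 0) = 40.5, max(-1.5, 0) = 0
Node 0 (S = 105): V_0 = 1/1.05·[0.8750·40.5000 + 0.1250·0.0000] = 33.7500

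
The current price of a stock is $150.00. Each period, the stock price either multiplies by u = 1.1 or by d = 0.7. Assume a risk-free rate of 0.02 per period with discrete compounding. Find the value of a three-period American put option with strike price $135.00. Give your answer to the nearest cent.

$9.84

Risk-neutral probability p = (1 + 0.02 − 0.7)/(1.1 − 0.7) = 0.3200/0.4000 = 0.8000
Terminal stock prices: S_uuu = 199.7, S_uud = 127.1, S_udd = 80.85, S_ddd = 51.45
Terminal payoffs (K − S): max(-64.65, 0) = 0, max(7.95, 0) = 7.95, max(54.15, 0) = 54.15, max(83.55, 0) = 83.55
Node uu (S = 181.5): continuation = 1/1.02·[0.8000·0.0000 + 0.2000·7.9500] = 1.5588; exercise value = 0.0000 ≤ continuation, so V_uu = 1.5588
Node ud (S = 115.5): continuation = 1/1.02·[0.8000·7.9500 + 0.2000·54.1500] = 16.8529; exercise value = 19.5000 > continuation, so V_ud = 19.5000 (exercise)
Node dd (S = 73.5): continuation = 1/1.02·[0.8000·54.1500 + 0.2000·83.5500] = 58.8529; exercise value = 61.5000 > continuation, so V_dd = 61.5000 (exercise)
Node u (S = 165): continuation = 1/1.02·[0.8000·1.5588 + 0.2000·19.5000] = 5.0461; exercise value = 0.0000 ≤ continuation, so V_u = 5.0461
Node d (S = 105): continuation = 1/1.02·[0.8000·19.5000 + 0.2000·61.5000] = 27.3529; exercise value = 30.0000 > continuation, so V_d = 30.0000 (exercise)
Node 0 (S = 150): continuation = 1/1.02·[0.8000·5.0461 + 0.2000·30.0000] = 9.8401; exercise value = 0.0000 ≤ continuation, so V_0 = 9.8401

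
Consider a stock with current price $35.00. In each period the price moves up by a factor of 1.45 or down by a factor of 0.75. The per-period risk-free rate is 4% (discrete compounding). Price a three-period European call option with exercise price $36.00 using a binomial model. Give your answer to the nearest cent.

Risk-neutral probability p = (1 + 0.04 − 0.75)/(1.45 − 0.75) = 0.2900/0.7000 = 0.4143
Terminal stock prices: S_uuu = 106.7, S_uud = 55.19, S_udd = 28.55, S_ddd = 14.77
Terminal payoffs (S − K): max(70.7, 0) = 70.7, max(19.19, 0) = 19.19, max(-7.453, 0) = 0, max(-21.23, 0) = 0
Node uu (S = 73.59): V_uu = 1/1.04·[0.4143·70.7019 + 0.5857·19.1906] = 38.9721
Node ud (S = 38.06): V_ud = 1/1.04·[0.4143·19.1906 + 0.5857·0.0000] = 7.6446
Node dd (S = 19.69): V_dd = 1/1.04·[0.4143·0.0000 + 0.5857·0.0000] = 0.0000
Node u (S = 50.75): V_u = 1/1.04·[0.4143·38.9721 + 0.5857·7.6446] = 19.8300
Node d (S = 26.25): V_d = 1/1.04·[0.4143·7.6446 + 0.5857·0.0000] = 3.0452
Node 0 (S = 35): V_0 = 1/1.04·[0.4143·19.8300 + 0.5857·3.0452] = 9.6143

$9.61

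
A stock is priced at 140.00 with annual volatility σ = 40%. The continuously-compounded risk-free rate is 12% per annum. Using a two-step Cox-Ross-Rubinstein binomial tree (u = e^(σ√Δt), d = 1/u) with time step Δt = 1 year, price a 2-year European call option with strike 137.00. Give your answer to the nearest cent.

43.70

CRR parameters: u = e^(σ√Δt) = e^(0.4·√1) = 1.4918, d = 1/u = 0.6703
Per-period rate: rΔt = 0.12·1 = 0.12, so R = e^0.12 = 1.1275
Risk-neutral probability p = (e^0.12 − 0.6703)/(1.4918 − 0.6703) = 0.4572/0.8215 = 0.5565
Terminal stock prices: S_uu = 311.6, S_ud = 140, S_dd = 62.91
Terminal payoffs (S − K): max(174.6, 0) = 174.6, max(3, 0) = 3, max(-74.09, 0) = 0
Node u (S = 208.9): V_u = e^(−0.12)·[0.5565·174.5757 + 0.4435·3.0000] = 87.3474
Node d (S = 93.84): V_d = e^(−0.12)·[0.5565·3.0000 + 0.4435·0.0000] = 1.4807
Node 0 (S = 140): V_0 = e^(−0.12)·[0.5565·87.3474 + 0.4435·1.4807] = 43.6955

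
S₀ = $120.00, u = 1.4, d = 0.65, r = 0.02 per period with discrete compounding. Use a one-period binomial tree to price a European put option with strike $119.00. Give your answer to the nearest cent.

$20.37

Risk-neutral probability p = (1 + 0.02 − 0.65)/(1.4 − 0.65) = 0.3700/0.7500 = 0.4933
Terminal stock prices: S_u = 168, S_d = 78
Terminal payoffs (K − S): max(-49, 0) = 0, max(41, 0) = 41
Node 0 (S = 120): V_0 = 1/1.02·[0.4933·0.0000 + 0.5067·41.0000] = 20.3660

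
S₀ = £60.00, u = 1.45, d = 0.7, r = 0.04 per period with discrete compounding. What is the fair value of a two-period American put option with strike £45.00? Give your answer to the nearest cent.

Risk-neutral probability p = (1 + 0.04 − 0.7)/(1.45 − 0.7) = 0.3400/0.7500 = 0.4533
Terminal stock prices: S_uu = 126.2, S_ud = 60.9, S_dd = 29.4
Terminal payoffs (K − S): max(-81.15, 0) = 0, max(-15.9, 0) = 0, max(15.6, 0) = 15.6
Node u (S = 87): continuation = 1/1.04·[0.4533·0.0000 + 0.5467·0.0000] = 0.0000; exercise value = 0.0000 ≤ continuation, so V_u = 0.0000
Node d (S = 42): continuation = 1/1.04·[0.4533·0.0000 + 0.5467·15.6000] = 8.2000; exercise value = 3.0000 ≤ continuation, so V_d = 8.2000
Node 0 (S = 60): continuation = 1/1.04·[0.4533·0.0000 + 0.5467·8.2000] = 4.3103; exercise value = 0.0000 ≤ continuation, so V_0 = 4.3103

£4.31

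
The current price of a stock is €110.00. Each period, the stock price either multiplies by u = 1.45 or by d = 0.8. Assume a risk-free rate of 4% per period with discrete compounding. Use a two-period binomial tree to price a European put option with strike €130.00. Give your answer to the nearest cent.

Risk-neutral probability p = (1 + 0.04 − 0.8)/(1.45 − 0.8) = 0.2400/0.6500 = 0.3692
Terminal stock prices: S_uu = 231.3, S_ud = 127.6, S_dd = 70.4
Terminal payoffs (K − S): max(-101.3, 0) = 0, max(2.4, 0) = 2.4, max(59.6, 0) = 59.6
Node u (S = 159.5): V_u = 1/1.04·[0.3692·0.0000 + 0.6308·2.4000] = 1.4556
Node d (S = 88): V_d = 1/1.04·[0.3692·2.4000 + 0.6308·59.6000] = 37.0000
Node 0 (S = 110): V_0 = 1/1.04·[0.3692·1.4556 + 0.6308·37.0000] = 22.9576

€22.96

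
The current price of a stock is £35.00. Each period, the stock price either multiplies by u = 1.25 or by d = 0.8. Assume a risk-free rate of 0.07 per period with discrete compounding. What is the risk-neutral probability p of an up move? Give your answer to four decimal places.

Risk-neutral probability p = (1 + 0.07 − 0.8)/(1.25 − 0.8) = 0.2700/0.4500 = 0.6000

p = 0.6000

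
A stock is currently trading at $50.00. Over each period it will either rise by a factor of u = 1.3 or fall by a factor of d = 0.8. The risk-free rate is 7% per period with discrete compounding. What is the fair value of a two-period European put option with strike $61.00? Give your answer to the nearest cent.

Risk-neutral probability p = (1 + 0.07 − 0.8)/(1.3 − 0.8) = 0.2700/0.5000 = 0.5400
Terminal stock prices: S_uu = 84.5, S_ud = 52, S_dd = 32
Terminal payoffs (K − S): max(-23.5, 0) = 0, max(9, 0) = 9, max(29, 0) = 29
Node u (S = 65): V_u = 1/1.07·[0.5400·0.0000 + 0.4600·9.0000] = 3.8692
Node d (S = 40): V_d = 1/1.07·[0.5400·9.0000 + 0.4600·29.0000] = 17.0093
Node 0 (S = 50): V_0 = 1/1.07·[0.5400·3.8692 + 0.4600·17.0093] = 9.2651

$9.27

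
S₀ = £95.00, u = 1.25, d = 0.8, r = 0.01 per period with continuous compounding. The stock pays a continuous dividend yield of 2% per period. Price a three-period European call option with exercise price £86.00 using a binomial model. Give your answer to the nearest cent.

£17.10

Per-period risk-free factor R = e^0.01 = 1.0101; dividend-adjusted growth = e^(0.01−0.02) = 0.9900.
Risk-neutral probability p = (0.9900 − 0.8)/(1.25 − 0.8) = 0.1900/0.4500 = 0.4223
Terminal stock prices: S_uuu = 185.5, S_uud = 118.8, S_udd = 76, S_ddd = 48.64
Terminal payoffs (S − K): max(99.55, 0) = 99.55, max(32.75, 0) = 32.75, max(-10, 0) = 0, max(-37.36, 0) = 0
Node uu (S = 148.4): V_uu = e^(−0.01)·[0.4223·99.5469 + 0.5777·32.7500] = 60.3540
Node ud (S = 95): V_ud = e^(−0.01)·[0.4223·32.7500 + 0.5777·0.0000] = 13.6938
Node dd (S = 60.8): V_dd = e^(−0.01)·[0.4223·0.0000 + 0.5777·0.0000] = 0.0000
Node u (S = 118.8): V_u = e^(−0.01)·[0.4223·60.3540 + 0.5777·13.6938] = 33.0676
Node d (S = 76): V_d = e^(−0.01)·[0.4223·13.6938 + 0.5777·0.0000] = 5.7258
Node 0 (S = 95): V_0 = e^(−0.01)·[0.4223·33.0676 + 0.5777·5.7258] = 17.1013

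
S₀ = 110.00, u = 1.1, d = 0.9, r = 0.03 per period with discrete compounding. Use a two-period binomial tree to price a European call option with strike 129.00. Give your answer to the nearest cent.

Risk-neutral probability p = (1 + 0.03 − 0.9)/(1.1 − 0.9) = 0.1300/0.2000 = 0.6500
Terminal stock prices: S_uu = 133.1, S_ud = 108.9, S_dd = 89.1
Terminal payoffs (S − K): max(4.1, 0) = 4.1, max(-20.1, 0) = 0, max(-39.9, 0) = 0
Node u (S = 121): V_u = 1/1.03·[0.6500·4.1000 + 0.3500·0.0000] = 2.5874
Node d (S = 99): V_d = 1/1.03·[0.6500·0.0000 + 0.3500·0.0000] = 0.0000
Node 0 (S = 110): V_0 = 1/1.03·[0.6500·2.5874 + 0.3500·0.0000] = 1.6328

1.63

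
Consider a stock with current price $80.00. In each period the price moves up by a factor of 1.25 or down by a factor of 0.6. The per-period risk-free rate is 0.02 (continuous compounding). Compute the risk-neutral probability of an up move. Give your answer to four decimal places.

p = 0.6465

Risk-neutral probability p = (e^0.02 − 0.6)/(1.25 − 0.6) = 0.4202/0.6500 = 0.6465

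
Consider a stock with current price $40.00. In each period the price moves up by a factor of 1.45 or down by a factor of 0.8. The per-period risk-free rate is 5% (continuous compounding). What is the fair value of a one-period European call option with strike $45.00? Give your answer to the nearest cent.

$4.78

Risk-neutral probability p = (e^0.05 − 0.8)/(1.45 − 0.8) = 0.2513/0.6500 = 0.3866
Terminal stock prices: S_u = 58, S_d = 32
Terminal payoffs (S − K): max(13, 0) = 13, max(-13, 0) = 0
Node 0 (S = 40): V_0 = e^(−0.05)·[0.3866·13.0000 + 0.6134·0.0000] = 4.7803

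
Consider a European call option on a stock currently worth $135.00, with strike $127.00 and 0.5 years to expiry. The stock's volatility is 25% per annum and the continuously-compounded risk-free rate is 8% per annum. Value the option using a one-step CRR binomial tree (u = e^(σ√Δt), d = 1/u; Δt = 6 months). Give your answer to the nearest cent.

CRR parameters: u = e^(σ√Δt) = e^(0.25·√0.5) = 1.1934, d = 1/u = 0.8380
Per-period rate: rΔt = 0.08·0.5 = 0.04, so R = e^0.04 = 1.0408
Risk-neutral probability p = (e^0.04 − 0.8380)/(1.1934 − 0.8380) = 0.2028/0.3554 = 0.5708
Terminal stock prices: S_u = 161.1, S_d = 113.1
Terminal payoffs (S − K): max(34.1, 0) = 34.1, max(-13.87, 0) = 0
Node 0 (S = 135): V_0 = e^(−0.04)·[0.5708·34.1042 + 0.4292·0.0000] = 18.7018

$18.70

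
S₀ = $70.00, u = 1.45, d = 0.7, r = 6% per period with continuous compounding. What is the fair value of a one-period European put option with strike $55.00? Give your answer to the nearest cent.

Risk-neutral probability p = (e^0.06 − 0.7)/(1.45 − 0.7) = 0.3618/0.7500 = 0.4824
Terminal stock prices: S_u = 101.5, S_d = 49
Terminal payoffs (K − S): max(-46.5, 0) = 0, max(6, 0) = 6
Node 0 (S = 70): V_0 = e^(−0.06)·[0.4824·0.0000 + 0.5176·6.0000] = 2.9245

$2.92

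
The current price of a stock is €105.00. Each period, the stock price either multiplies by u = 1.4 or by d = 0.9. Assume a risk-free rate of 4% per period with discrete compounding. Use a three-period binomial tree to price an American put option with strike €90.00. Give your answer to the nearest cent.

Risk-neutral probability p = (1 + 0.04 − 0.9)/(1.4 − 0.9) = 0.1400/0.5000 = 0.2800
Terminal stock prices: S_uuu = 288.1, S_uud = 185.2, S_udd = 119.1, S_ddd = 76.55
Terminal payoffs (K − S): max(-198.1, 0) = 0, max(-95.22, 0) = 0, max(-29.07, 0) = 0, max(13.45, 0) = 13.45
Node uu (S = 205.8): continuation = 1/1.04·[0.2800·0.0000 + 0.7200·0.0000] = 0.0000; exercise value = 0.0000 ≤ continuation, so V_uu = 0.0000
Node ud (S = 132.3): continuation = 1/1.04·[0.2800·0.0000 + 0.7200·0.0000] = 0.0000; exercise value = 0.0000 ≤ continuation, so V_ud = 0.0000
Node dd (S = 85.05): continuation = 1/1.04·[0.2800·0.0000 + 0.7200·13.4550] = 9.3150; exercise value = 4.9500 ≤ continuation, so V_dd = 9.3150
Node u (S = 147): continuation = 1/1.04·[0.2800·0.0000 + 0.7200·0.0000] = 0.0000; exercise value = 0.0000 ≤ continuation, so V_u = 0.0000
Node d (S = 94.5): continuation = 1/1.04·[0.2800·0.0000 + 0.7200·9.3150] = 6.4488; exercise value = 0.0000 ≤ continuation, so V_d = 6.4488
Node 0 (S = 105): continuation = 1/1.04·[0.2800·0.0000 + 0.7200·6.4488] = 4.4646; exercise value = 0.0000 ≤ continuation, so V_0 = 4.4646

€4.46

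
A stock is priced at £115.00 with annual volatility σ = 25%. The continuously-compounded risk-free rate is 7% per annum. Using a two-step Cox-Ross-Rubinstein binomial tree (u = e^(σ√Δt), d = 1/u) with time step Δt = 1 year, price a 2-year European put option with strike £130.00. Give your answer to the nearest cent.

CRR parameters: u = e^(σ√Δt) = e^(0.25·√1) = 1.2840, d = 1/u = 0.7788
Per-period rate: rΔt = 0.07·1 = 0.07, so R = e^0.07 = 1.0725
Risk-neutral probability p = (e^0.07 − 0.7788)/(1.2840 − 0.7788) = 0.2937/0.5052 = 0.5813
Terminal stock prices: S_uu = 189.6, S_ud = 115, S_dd = 69.75
Terminal payoffs (K − S): max(-59.6, 0) = 0, max(15, 0) = 15, max(60.25, 0) = 60.25
Node u (S = 147.7): V_u = e^(−0.07)·[0.5813·0.0000 + 0.4187·15.0000] = 5.8553
Node d (S = 89.56): V_d = e^(−0.07)·[0.5813·15.0000 + 0.4187·60.2490] = 31.6491
Node 0 (S = 115): V_0 = e^(−0.07)·[0.5813·5.8553 + 0.4187·31.6491] = 15.5282

£15.53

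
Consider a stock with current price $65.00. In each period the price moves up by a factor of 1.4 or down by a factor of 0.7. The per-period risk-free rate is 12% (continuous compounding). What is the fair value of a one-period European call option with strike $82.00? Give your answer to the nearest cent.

$4.87

Risk-neutral probability p = (e^0.12 − 0.7)/(1.4 − 0.7) = 0.4275/0.7000 = 0.6107
Terminal stock prices: S_u = 91, S_d = 45.5
Terminal payoffs (S − K): max(9, 0) = 9, max(-36.5, 0) = 0
Node 0 (S = 65): V_0 = e^(−0.12)·[0.6107·9.0000 + 0.3893·0.0000] = 4.8749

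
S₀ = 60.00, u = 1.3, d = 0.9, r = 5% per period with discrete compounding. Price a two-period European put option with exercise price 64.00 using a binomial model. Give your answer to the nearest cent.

Risk-neutral probability p = (1 + 0.05 − 0.9)/(1.3 − 0.9) = 0.1500/0.4000 = 0.3750
Terminal stock prices: S_uu = 101.4, S_ud = 70.2, S_dd = 48.6
Terminal payoffs (K − S): max(-37.4, 0) = 0, max(-6.2, 0) = 0, max(15.4, 0) = 15.4
Node u (S = 78): V_u = 1/1.05·[0.3750·0.0000 + 0.6250·0.0000] = 0.0000
Node d (S = 54): V_d = 1/1.05·[0.3750·0.0000 + 0.6250·15.4000] = 9.1667
Node 0 (S = 60): V_0 = 1/1.05·[0.3750·0.0000 + 0.6250·9.1667] = 5.4563

5.46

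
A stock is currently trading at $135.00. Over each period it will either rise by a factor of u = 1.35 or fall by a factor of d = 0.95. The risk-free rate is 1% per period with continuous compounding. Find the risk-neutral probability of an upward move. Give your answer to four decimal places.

p = 0.1501

Risk-neutral probability p = (e^0.01 − 0.95)/(1.35 − 0.95) = 0.0601/0.4000 = 0.1501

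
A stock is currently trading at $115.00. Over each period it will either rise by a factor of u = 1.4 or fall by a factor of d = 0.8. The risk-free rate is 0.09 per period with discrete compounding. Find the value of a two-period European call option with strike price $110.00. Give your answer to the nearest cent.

Risk-neutral probability p = (1 + 0.09 − 0.8)/(1.4 − 0.8) = 0.2900/0.6000 = 0.4833
Terminal stock prices: S_uu = 225.4, S_ud = 128.8, S_dd = 73.6
Terminal payoffs (S − K): max(115.4, 0) = 115.4, max(18.8, 0) = 18.8, max(-36.4, 0) = 0
Node u (S = 161): V_u = 1/1.09·[0.4833·115.4000 + 0.5167·18.8000] = 60.0826
Node d (S = 92): V_d = 1/1.09·[0.4833·18.8000 + 0.5167·0.0000] = 8.3364
Node 0 (S = 115): V_0 = 1/1.09·[0.4833·60.0826 + 0.5167·8.3364] = 30.5936

$30.59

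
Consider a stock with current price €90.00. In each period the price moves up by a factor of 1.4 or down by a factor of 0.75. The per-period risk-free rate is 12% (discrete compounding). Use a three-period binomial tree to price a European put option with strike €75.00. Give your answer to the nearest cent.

Risk-neutral probability p = (1 + 0.12 − 0.75)/(1.4 − 0.75) = 0.3700/0.6500 = 0.5692
Terminal stock prices: S_uuu = 247, S_uud = 132.3, S_udd = 70.87, S_ddd = 37.97
Terminal payoffs (K − S): max(-172, 0) = 0, max(-57.3, 0) = 0, max(4.125, 0) = 4.125, max(37.03, 0) = 37.03
Node uu (S = 176.4): V_uu = 1/1.12·[0.5692·0.0000 + 0.4308·0.0000] = 0.0000
Node ud (S = 94.5): V_ud = 1/1.12·[0.5692·0.0000 + 0.4308·4.1250] = 1.5865
Node dd (S = 50.62): V_dd = 1/1.12·[0.5692·4.1250 + 0.4308·37.0312] = 16.3393
Node u (S = 126): V_u = 1/1.12·[0.5692·0.0000 + 0.4308·1.5865] = 0.6102
Node d (S = 67.5): V_d = 1/1.12·[0.5692·1.5865 + 0.4308·16.3393] = 7.0907
Node 0 (S = 90): V_0 = 1/1.12·[0.5692·0.6102 + 0.4308·7.0907] = 3.0373

€3.04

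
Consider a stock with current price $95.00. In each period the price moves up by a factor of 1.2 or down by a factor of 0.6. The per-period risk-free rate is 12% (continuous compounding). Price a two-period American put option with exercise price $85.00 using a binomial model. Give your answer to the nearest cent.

Risk-neutral probability p = (e^0.12 − 0.6)/(1.2 − 0.6) = 0.5275/0.6000 = 0.8792
Terminal stock prices: S_uu = 136.8, S_ud = 68.4, S_dd = 34.2
Terminal payoffs (K − S): max(-51.8, 0) = 0, max(16.6, 0) = 16.6, max(50.8, 0) = 50.8
Node u (S = 114): continuation = e^(−0.12)·[0.8792·0.0000 + 0.1208·16.6000] = 1.7791; exercise value = 0.0000 ≤ continuation, so V_u = 1.7791
Node d (S = 57): continuation = e^(−0.12)·[0.8792·16.6000 + 0.1208·50.8000] = 18.3882; exercise value = 28.0000 > continuation, so V_d = 28.0000 (exercise)
Node 0 (S = 95): continuation = e^(−0.12)·[0.8792·1.7791 + 0.1208·28.0000] = 4.3881; exercise value = 0.0000 ≤ continuation, so V_0 = 4.3881

$4.39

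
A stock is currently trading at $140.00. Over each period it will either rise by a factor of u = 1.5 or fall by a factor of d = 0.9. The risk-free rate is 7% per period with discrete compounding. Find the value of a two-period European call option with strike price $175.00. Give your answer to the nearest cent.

$14.78

Risk-neutral probability p = (1 + 0.07 − 0.9)/(1.5 − 0.9) = 0.1700/0.6000 = 0.2833
Terminal stock prices: S_uu = 315, S_ud = 189, S_dd = 113.4
Terminal payoffs (S − K): max(140, 0) = 140, max(14, 0) = 14, max(-61.6, 0) = 0
Node u (S = 210): V_u = 1/1.07·[0.2833·140.0000 + 0.7167·14.0000] = 46.4486
Node d (S = 126): V_d = 1/1.07·[0.2833·14.0000 + 0.7167·0.0000] = 3.7072
Node 0 (S = 140): V_0 = 1/1.07·[0.2833·46.4486 + 0.7167·3.7072] = 14.7825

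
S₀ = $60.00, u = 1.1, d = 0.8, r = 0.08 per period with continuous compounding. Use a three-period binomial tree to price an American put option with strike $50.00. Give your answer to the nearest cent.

Risk-neutral probability p = (e^0.08 − 0.8)/(1.1 − 0.8) = 0.2833/0.3000 = 0.9443
Terminal stock prices: S_uuu = 79.86, S_uud = 58.08, S_udd = 42.24, S_ddd = 30.72
Terminal payoffs (K − S): max(-29.86, 0) = 0, max(-8.08, 0) = 0, max(7.76, 0) = 7.76, max(19.28, 0) = 19.28
Node uu (S = 72.6): continuation = e^(−0.08)·[0.9443·0.0000 + 0.0557·0.0000] = 0.0000; exercise value = 0.0000 ≤ continuation, so V_uu = 0.0000
Node ud (S = 52.8): continuation = e^(−0.08)·[0.9443·0.0000 + 0.0557·7.7600] = 0.3991; exercise value = 0.0000 ≤ continuation, so V_ud = 0.3991
Node dd (S = 38.4): continuation = e^(−0.08)·[0.9443·7.7600 + 0.0557·19.2800] = 7.7558; exercise value = 11.6000 > continuation, so V_dd = 11.6000 (exercise)
Node u (S = 66): continuation = e^(−0.08)·[0.9443·0.0000 + 0.0557·0.3991] = 0.0205; exercise value = 0.0000 ≤ continuation, so V_u = 0.0205
Node d (S = 48): continuation = e^(−0.08)·[0.9443·0.3991 + 0.0557·11.6000] = 0.9444; exercise value = 2.0000 > continuation, so V_d = 2.0000 (exercise)
Node 0 (S = 60): continuation = e^(−0.08)·[0.9443·0.0205 + 0.0557·2.0000] = 0.1207; exercise value = 0.0000 ≤ continuation, so V_0 = 0.1207

$0.12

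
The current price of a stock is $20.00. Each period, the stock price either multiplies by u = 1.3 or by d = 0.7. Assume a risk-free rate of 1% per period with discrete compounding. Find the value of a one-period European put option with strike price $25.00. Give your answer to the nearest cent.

$5.26

Risk-neutral probability p = (1 + 0.01 − 0.7)/(1.3 − 0.7) = 0.3100/0.6000 = 0.5167
Terminal stock prices: S_u = 26, S_d = 14
Terminal payoffs (K − S): max(-1, 0) = 0, max(11, 0) = 11
Node 0 (S = 20): V_0 = 1/1.01·[0.5167·0.0000 + 0.4833·11.0000] = 5.2640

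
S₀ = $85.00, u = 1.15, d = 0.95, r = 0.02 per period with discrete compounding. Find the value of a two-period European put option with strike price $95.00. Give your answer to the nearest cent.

$8.36

Risk-neutral probability p = (1 + 0.02 − 0.95)/(1.15 − 0.95) = 0.0700/0.2000 = 0.3500
Terminal stock prices: S_uu = 112.4, S_ud = 92.86, S_dd = 76.71
Terminal payoffs (K − S): max(-17.41, 0) = 0, max(2.138, 0) = 2.138, max(18.29, 0) = 18.29
Node u (S = 97.75): V_u = 1/1.02·[0.3500·0.0000 + 0.6500·2.1375] = 1.3621
Node d (S = 80.75): V_d = 1/1.02·[0.3500·2.1375 + 0.6500·18.2875] = 12.3873
Node 0 (S = 85): V_0 = 1/1.02·[0.3500·1.3621 + 0.6500·12.3873] = 8.3612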